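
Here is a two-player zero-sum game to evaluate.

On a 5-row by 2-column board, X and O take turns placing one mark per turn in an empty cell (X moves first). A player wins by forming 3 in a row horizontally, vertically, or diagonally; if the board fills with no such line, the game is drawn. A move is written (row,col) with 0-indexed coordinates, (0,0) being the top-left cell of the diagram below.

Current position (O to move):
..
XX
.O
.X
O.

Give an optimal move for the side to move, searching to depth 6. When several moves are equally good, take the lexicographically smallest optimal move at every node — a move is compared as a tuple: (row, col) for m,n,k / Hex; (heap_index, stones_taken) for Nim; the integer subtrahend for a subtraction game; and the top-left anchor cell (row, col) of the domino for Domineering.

O's best at [../XX/.O/.X/O.]: (0,0)

[../XX/.O/.X/O.] O move#1: (0,0):+0/O./XX/.O/.X/O.*, (0,1):-1/.O/XX/.O/.X/O., (2,0):+0/../XX/OO/.X/O., (3,0):+0/../XX/.O/OX/O., (4,1):-1/../XX/.O/.X/OO
[O./XX/.O/.X/O.] X move#2: (0,1):+0/OX/XX/.O/.X/O.*, (2,0):+0/O./XX/XO/.X/O., (3,0):+0/O./XX/.O/XX/O., (4,1):+0/O./XX/.O/.X/OX
[OX/XX/.O/.X/O.] O move#3: (2,0):+0/OX/XX/OO/.X/O.*, (3,0):+0/OX/XX/.O/OX/O., (4,1):+0/OX/XX/.O/.X/OO
[OX/XX/OO/.X/O.] X move#4: (3,0):+0/OX/XX/OO/XX/O.*, (4,1):-1/OX/XX/OO/.X/OX
[OX/XX/OO/XX/O.] O move#5: (4,1):+0/OX/XX/OO/XX/OO*
[OX/XX/OO/XX/OO] end (terminal +0, X#6); searched ../XX/.O/.X/O. to 6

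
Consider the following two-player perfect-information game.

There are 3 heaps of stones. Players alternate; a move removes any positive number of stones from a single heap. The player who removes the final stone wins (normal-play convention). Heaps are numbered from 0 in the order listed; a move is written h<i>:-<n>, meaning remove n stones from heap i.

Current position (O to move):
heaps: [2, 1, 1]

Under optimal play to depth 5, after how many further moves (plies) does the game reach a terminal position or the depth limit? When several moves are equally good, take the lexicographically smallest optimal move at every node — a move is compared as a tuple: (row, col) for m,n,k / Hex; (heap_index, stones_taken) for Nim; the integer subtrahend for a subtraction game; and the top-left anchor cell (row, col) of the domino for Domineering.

PV length from [(2,1,1)]: 3 plies

[(2,1,1)] O move#1: h0:-1:-1/(1,1,1), h0:-2:+1/(0,1,1)*, h1:-1:-1/(2,0,1), h2:-1:-1/(2,1,0)
[(0,1,1)] X move#2: h1:-1:-1/(0,0,1)*, h2:-1:-1/(0,1,0)
[(0,0,1)] O move#3: h2:-1:+1/(0,0,0)*
[(0,0,0)] end (terminal -1, X#4); searched (2,1,1) to 5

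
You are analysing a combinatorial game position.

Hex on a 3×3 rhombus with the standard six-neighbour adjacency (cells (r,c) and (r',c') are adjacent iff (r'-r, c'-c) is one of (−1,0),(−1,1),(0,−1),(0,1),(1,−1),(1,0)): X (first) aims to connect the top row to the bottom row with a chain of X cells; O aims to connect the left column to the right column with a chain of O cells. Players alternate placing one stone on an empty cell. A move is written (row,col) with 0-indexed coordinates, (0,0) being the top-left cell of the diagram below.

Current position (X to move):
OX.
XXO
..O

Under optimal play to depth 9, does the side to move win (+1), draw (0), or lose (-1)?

value(OX./XXO/..O, X) = +1

ply 1, X at OX./XXO/..O | (0,2)=+1→OXX/XXO/..O*; (2,0)=+1→OX./XXO/X.O; (2,1)=+1→OX./XXO/.XO
ply 2, O at OXX/XXO/..O | (2,0)=-1→OXX/XXO/O.O*; (2,1)=-1→OXX/XXO/.OO
ply 3, X at OXX/XXO/O.O | (2,1)=+1→OXX/XXO/OXO*
ply 4: OXX/XXO/OXO is terminal -1 (O); from OX./XXO/..O depth 9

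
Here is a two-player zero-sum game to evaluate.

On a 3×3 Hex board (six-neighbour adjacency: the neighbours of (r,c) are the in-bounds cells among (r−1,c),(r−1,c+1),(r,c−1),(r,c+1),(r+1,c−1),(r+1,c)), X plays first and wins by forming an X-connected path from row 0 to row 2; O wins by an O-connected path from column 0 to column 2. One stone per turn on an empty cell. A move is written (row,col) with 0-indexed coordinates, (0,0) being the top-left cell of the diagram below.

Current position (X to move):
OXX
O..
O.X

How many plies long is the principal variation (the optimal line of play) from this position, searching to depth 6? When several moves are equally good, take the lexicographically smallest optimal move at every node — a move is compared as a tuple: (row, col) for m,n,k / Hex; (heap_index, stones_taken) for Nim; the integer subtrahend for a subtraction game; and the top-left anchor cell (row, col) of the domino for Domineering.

PV length from [OXX/O../O.X]: 3 plies

ply 1, X at OXX/O../O.X | (1,1)=+1→OXX/OX./O.X*; (1,2)=+1→OXX/O.X/O.X; (2,1)=+1→OXX/O../OXX
ply 2, O at OXX/OX./O.X | (1,2)=-1→OXX/OXO/O.X*; (2,1)=-1→OXX/OX./OOX
ply 3, X at OXX/OXO/O.X | (2,1)=+1→OXX/OXO/OXX*
ply 4: OXX/OXO/OXX is terminal -1 (O); from OXX/O../O.X depth 6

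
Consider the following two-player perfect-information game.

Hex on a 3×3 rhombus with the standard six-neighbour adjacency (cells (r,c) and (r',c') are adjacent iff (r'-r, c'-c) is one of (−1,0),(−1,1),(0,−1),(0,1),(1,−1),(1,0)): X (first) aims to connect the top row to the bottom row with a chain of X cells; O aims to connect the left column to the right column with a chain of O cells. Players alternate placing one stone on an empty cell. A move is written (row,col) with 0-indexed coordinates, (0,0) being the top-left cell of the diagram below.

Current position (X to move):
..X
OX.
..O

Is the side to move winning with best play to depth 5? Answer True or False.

X winning at [..X/OX./..O]: True

ply 1, X at ..X/OX./..O | (0,0)=+1→X.X/OX./..O*; (0,1)=+1→.XX/OX./..O; (1,2)=+1→..X/OXX/..O; (2,0)=+1→..X/OX./X.O; (2,1)=+1→..X/OX./.XO
ply 2, O at X.X/OX./..O | (0,1)=-1→XOX/OX./..O*; (1,2)=-1→X.X/OXO/..O; (2,0)=-1→X.X/OX./O.O; (2,1)=-1→X.X/OX./.OO
ply 3, X at XOX/OX./..O | (1,2)=+1→XOX/OXX/..O*; (2,0)=+1→XOX/OX./X.O; (2,1)=+1→XOX/OX./.XO
ply 4, O at XOX/OXX/..O | (2,0)=-1→XOX/OXX/O.O*; (2,1)=-1→XOX/OXX/.OO
ply 5, X at XOX/OXX/O.O | (2,1)=+1→XOX/OXX/OXO*
ply 6: XOX/OXX/OXO is terminal -1 (O); from ..X/OX./..O depth 5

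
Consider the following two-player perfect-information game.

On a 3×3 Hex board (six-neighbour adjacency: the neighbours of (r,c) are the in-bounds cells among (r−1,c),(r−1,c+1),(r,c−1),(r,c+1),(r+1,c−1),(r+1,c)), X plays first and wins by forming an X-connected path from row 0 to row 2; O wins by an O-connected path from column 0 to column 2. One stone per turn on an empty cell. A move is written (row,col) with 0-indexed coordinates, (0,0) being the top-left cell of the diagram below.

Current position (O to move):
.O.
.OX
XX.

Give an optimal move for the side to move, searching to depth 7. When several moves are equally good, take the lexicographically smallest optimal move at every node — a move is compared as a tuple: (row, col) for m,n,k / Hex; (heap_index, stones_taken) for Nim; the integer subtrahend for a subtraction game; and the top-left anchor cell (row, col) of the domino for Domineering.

O's best at [.O./.OX/XX.]: (0,2)

[.O./.OX/XX.] O move#1: (0,0):-1/OO./.OX/XX., (0,2):+1/.OO/.OX/XX.*, (1,0):-1/.O./OOX/XX., (2,2):-1/.O./.OX/XXO
[.OO/.OX/XX.] X move#2: (0,0):-1/XOO/.OX/XX.*, (1,0):-1/.OO/XOX/XX., (2,2):-1/.OO/.OX/XXX
[XOO/.OX/XX.] O move#3: (1,0):+1/XOO/OOX/XX.*, (2,2):-1/XOO/.OX/XXO
[XOO/OOX/XX.] end (terminal -1, X#4); searched .O./.OX/XX. to 7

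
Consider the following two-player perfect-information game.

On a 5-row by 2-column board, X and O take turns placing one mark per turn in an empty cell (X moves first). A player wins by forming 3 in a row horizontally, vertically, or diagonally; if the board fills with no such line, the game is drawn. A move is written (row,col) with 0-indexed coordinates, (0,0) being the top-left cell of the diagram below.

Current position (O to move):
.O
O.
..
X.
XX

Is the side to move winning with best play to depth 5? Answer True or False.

O winning at [.O/O./../X./XX]: False

ply 1, O at .O/O./../X./XX | (0,0)=-1→OO/O./../X./XX; (1,1)=-1→.O/OO/../X./XX; (2,0)=+0→.O/O./O./X./XX*; (2,1)=-1→.O/O./.O/X./XX; (3,1)=-1→.O/O./../XO/XX
ply 2, X at .O/O./O./X./XX | (0,0)=+0→XO/O./O./X./XX*; (1,1)=-1→.O/OX/O./X./XX; (2,1)=-1→.O/O./OX/X./XX; (3,1)=-1→.O/O./O./XX/XX
ply 3, O at XO/O./O./X./XX | (1,1)=+0→XO/OO/O./X./XX*; (2,1)=+0→XO/O./OO/X./XX; (3,1)=+0→XO/O./O./XO/XX
ply 4, X at XO/OO/O./X./XX | (2,1)=+0→XO/OO/OX/X./XX*; (3,1)=-1→XO/OO/O./XX/XX
ply 5, O at XO/OO/OX/X./XX | (3,1)=+0→XO/OO/OX/XO/XX*
ply 6: XO/OO/OX/XO/XX is terminal +0 (X); from .O/O./../X./XX depth 5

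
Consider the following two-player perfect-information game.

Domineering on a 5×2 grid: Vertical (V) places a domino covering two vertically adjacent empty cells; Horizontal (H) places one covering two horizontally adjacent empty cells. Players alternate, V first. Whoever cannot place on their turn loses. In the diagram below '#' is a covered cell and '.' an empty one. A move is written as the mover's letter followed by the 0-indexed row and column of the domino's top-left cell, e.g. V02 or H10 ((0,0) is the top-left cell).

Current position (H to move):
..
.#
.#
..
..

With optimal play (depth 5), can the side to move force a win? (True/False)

[../.#/.#/../..] H move#1: H00:-1/##/.#/.#/../.., H30:+1/../.#/.#/##/..*, H40:+1/../.#/.#/../##
[../.#/.#/##/..] V move#2: V00:-1/#./##/.#/##/..*, V10:-1/../##/##/##/..
[#./##/.#/##/..] H move#3: H40:+1/#./##/.#/##/##*
[#./##/.#/##/##] end (terminal -1, V#4); searched ../.#/.#/../.. to 5

H winning at [../.#/.#/../..]: True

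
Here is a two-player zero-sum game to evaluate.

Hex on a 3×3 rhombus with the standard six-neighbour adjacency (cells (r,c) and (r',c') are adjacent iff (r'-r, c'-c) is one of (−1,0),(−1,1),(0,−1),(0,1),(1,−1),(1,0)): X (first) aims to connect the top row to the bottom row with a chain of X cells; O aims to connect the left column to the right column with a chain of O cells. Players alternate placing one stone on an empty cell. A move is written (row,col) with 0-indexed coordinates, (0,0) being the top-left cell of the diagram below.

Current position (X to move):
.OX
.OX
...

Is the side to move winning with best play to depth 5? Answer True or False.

ply 1, X at .OX/.OX/... | (0,0)=+1→XOX/.OX/...*; (1,0)=+1→.OX/XOX/...; (2,0)=+1→.OX/.OX/X..; (2,1)=+1→.OX/.OX/.X.; (2,2)=+1→.OX/.OX/..X
ply 2, O at XOX/.OX/... | (1,0)=-1→XOX/OOX/...*; (2,0)=-1→XOX/.OX/O..; (2,1)=-1→XOX/.OX/.O.; (2,2)=-1→XOX/.OX/..O
ply 3, X at XOX/OOX/... | (2,0)=+1→XOX/OOX/X..*; (2,1)=+1→XOX/OOX/.X.; (2,2)=+1→XOX/OOX/..X
ply 4, O at XOX/OOX/X.. | (2,1)=-1→XOX/OOX/XO.*; (2,2)=-1→XOX/OOX/X.O
ply 5, X at XOX/OOX/XO. | (2,2)=+1→XOX/OOX/XOX*
ply 6: XOX/OOX/XOX is terminal -1 (O); from .OX/.OX/... depth 5

X winning at [.OX/.OX/...]: True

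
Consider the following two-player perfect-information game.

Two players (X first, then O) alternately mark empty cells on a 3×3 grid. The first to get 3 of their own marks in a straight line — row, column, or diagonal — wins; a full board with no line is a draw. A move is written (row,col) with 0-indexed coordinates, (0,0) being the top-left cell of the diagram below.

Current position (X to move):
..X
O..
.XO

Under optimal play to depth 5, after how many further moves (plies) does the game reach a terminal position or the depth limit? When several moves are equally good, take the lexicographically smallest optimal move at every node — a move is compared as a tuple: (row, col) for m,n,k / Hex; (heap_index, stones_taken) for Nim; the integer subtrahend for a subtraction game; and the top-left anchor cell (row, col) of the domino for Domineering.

PV length from [..X/O../.XO]: 3 plies

ply 1, X at ..X/O../.XO | (0,0)=+0→X.X/O../.XO; (0,1)=+1→.XX/O../.XO*; (1,1)=+1→..X/OX./.XO; (1,2)=-1→..X/O.X/.XO; (2,0)=-1→..X/O../XXO
ply 2, O at .XX/O../.XO | (0,0)=-1→OXX/O../.XO*; (1,1)=-1→.XX/OO./.XO; (1,2)=-1→.XX/O.O/.XO; (2,0)=-1→.XX/O../OXO
ply 3, X at OXX/O../.XO | (1,1)=+1→OXX/OX./.XO*; (1,2)=-1→OXX/O.X/.XO; (2,0)=-1→OXX/O../XXO
ply 4: OXX/OX./.XO is terminal -1 (O); from ..X/O../.XO depth 5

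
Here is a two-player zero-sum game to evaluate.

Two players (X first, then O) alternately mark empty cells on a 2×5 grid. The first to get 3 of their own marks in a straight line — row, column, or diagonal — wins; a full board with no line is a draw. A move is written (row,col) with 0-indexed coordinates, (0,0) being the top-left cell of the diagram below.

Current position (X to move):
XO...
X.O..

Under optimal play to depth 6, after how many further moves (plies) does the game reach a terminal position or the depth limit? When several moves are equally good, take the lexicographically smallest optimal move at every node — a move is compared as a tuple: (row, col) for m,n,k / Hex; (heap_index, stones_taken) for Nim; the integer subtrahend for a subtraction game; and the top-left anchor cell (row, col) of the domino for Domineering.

ply 1, X at XO.../X.O.. | (0,2)=-1→XOX../X.O..; (0,3)=-1→XO.X./X.O..; (0,4)=-1→XO..X/X.O..; (1,1)=+0→XO.../XXO..*; (1,3)=+0→XO.../X.OX.; (1,4)=+0→XO.../X.O.X
ply 2, O at XO.../XXO.. | (0,2)=+0→XOO../XXO..*; (0,3)=+0→XO.O./XXO..; (0,4)=+0→XO..O/XXO..; (1,3)=+0→XO.../XXOO.; (1,4)=+0→XO.../XXO.O
ply 3, X at XOO../XXO.. | (0,3)=+0→XOOX./XXO..*; (0,4)=-1→XOO.X/XXO..; (1,3)=-1→XOO../XXOX.; (1,4)=-1→XOO../XXO.X
ply 4, O at XOOX./XXO.. | (0,4)=+0→XOOXO/XXO..*; (1,3)=+0→XOOX./XXOO.; (1,4)=+0→XOOX./XXO.O
ply 5, X at XOOXO/XXO.. | (1,3)=+0→XOOXO/XXOX.*; (1,4)=+0→XOOXO/XXO.X
ply 6, O at XOOXO/XXOX. | (1,4)=+0→XOOXO/XXOXO*
ply 7: XOOXO/XXOXO is terminal +0 (X); from XO.../X.O.. depth 6

PV length from [XO.../X.O..]: 6 plies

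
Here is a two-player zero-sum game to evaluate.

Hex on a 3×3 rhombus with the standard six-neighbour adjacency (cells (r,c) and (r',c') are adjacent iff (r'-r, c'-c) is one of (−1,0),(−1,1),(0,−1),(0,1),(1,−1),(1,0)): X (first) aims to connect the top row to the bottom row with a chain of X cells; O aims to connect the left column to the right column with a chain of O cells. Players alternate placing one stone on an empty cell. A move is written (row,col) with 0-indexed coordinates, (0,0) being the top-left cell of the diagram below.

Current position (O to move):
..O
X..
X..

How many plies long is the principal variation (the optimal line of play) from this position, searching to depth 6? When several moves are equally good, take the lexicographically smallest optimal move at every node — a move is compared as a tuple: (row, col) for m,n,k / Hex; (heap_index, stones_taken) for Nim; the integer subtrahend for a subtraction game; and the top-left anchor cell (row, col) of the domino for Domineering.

PV length from [..O/X../X..]: 2 plies

[..O/X../X..] O move#1: (0,0):-1/O.O/X../X..*, (0,1):-1/.OO/X../X.., (1,1):-1/..O/XO./X.., (1,2):-1/..O/X.O/X.., (2,1):-1/..O/X../XO., (2,2):-1/..O/X../X.O
[O.O/X../X..] X move#2: (0,1):+1/OXO/X../X..*, (1,1):-1/O.O/XX./X.., (1,2):-1/O.O/X.X/X.., (2,1):-1/O.O/X../XX., (2,2):-1/O.O/X../X.X
[OXO/X../X..] end (terminal -1, O#3); searched ..O/X../X.. to 6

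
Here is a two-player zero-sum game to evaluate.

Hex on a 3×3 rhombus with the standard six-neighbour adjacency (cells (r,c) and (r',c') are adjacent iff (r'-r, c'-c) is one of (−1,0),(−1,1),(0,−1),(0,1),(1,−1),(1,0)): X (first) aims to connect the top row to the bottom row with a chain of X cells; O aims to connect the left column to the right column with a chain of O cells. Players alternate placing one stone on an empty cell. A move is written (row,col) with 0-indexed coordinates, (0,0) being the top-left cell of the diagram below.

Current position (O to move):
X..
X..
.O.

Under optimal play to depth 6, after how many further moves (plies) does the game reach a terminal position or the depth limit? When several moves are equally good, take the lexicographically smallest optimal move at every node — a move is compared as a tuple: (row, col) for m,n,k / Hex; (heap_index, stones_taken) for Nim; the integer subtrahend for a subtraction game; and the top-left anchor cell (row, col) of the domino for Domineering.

p1 O@[X../X../.O.]: (0,1)[XO./X../.O.]-1 (0,2)[X.O/X../.O.]-1 (1,1)[X../XO./.O.]-1 (1,2)[X../X.O/.O.]-1 (2,0)[X../X../OO.]+1* (2,2)[X../X../.OO]-1
p2 X@[X../X../OO.]: (0,1)[XX./X../OO.]-1* (0,2)[X.X/X../OO.]-1 (1,1)[X../XX./OO.]-1 (1,2)[X../X.X/OO.]-1 (2,2)[X../X../OOX]-1
p3 O@[XX./X../OO.]: (0,2)[XXO/X../OO.]+1* (1,1)[XX./XO./OO.]+1 (1,2)[XX./X.O/OO.]+1 (2,2)[XX./X../OOO]+1
p4 X@[XXO/X../OO.]: (1,1)[XXO/XX./OO.]-1* (1,2)[XXO/X.X/OO.]-1 (2,2)[XXO/X../OOX]-1
p5 O@[XXO/XX./OO.]: (1,2)[XXO/XXO/OO.]+1* (2,2)[XXO/XX./OOO]+1
p6 X@[XXO/XXO/OO.] terminal -1; root [X../X../.O.] d6

PV length from [X../X../.O.]: 5 plies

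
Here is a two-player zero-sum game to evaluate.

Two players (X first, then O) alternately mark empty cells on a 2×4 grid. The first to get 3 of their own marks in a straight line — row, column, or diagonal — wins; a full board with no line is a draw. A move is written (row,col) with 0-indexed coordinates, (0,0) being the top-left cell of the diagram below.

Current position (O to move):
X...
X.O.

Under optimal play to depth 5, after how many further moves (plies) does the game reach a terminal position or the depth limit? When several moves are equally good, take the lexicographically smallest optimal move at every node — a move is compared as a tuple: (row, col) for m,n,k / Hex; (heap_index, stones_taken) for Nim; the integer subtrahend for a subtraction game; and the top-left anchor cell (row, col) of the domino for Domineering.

PV length from [X.../X.O.]: 5 plies

[X.../X.O.] O move#1: (0,1):+0/XO../X.O.*, (0,2):+0/X.O./X.O., (0,3):+0/X..O/X.O., (1,1):+0/X.../XOO., (1,3):+0/X.../X.OO
[XO../X.O.] X move#2: (0,2):+0/XOX./X.O.*, (0,3):+0/XO.X/X.O., (1,1):+0/XO../XXO., (1,3):+0/XO../X.OX
[XOX./X.O.] O move#3: (0,3):+0/XOXO/X.O.*, (1,1):+0/XOX./XOO., (1,3):+0/XOX./X.OO
[XOXO/X.O.] X move#4: (1,1):+0/XOXO/XXO.*, (1,3):+0/XOXO/X.OX
[XOXO/XXO.] O move#5: (1,3):+0/XOXO/XXOO*
[XOXO/XXOO] end (terminal +0, X#6); searched X.../X.O. to 5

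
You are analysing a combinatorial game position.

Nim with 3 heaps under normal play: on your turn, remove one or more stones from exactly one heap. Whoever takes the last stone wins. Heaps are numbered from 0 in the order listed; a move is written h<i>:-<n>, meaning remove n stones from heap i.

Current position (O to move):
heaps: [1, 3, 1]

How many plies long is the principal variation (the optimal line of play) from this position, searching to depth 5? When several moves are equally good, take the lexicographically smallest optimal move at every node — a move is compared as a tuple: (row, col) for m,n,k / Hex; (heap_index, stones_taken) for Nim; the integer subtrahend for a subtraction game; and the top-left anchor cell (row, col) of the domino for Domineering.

[(1,3,1)] O move#1: h0:-1:-1/(0,3,1), h1:-1:-1/(1,2,1), h1:-2:-1/(1,1,1), h1:-3:+1/(1,0,1)*, h2:-1:-1/(1,3,0)
[(1,0,1)] X move#2: h0:-1:-1/(0,0,1)*, h2:-1:-1/(1,0,0)
[(0,0,1)] O move#3: h2:-1:+1/(0,0,0)*
[(0,0,0)] end (terminal -1, X#4); searched (1,3,1) to 5

PV length from [(1,3,1)]: 3 plies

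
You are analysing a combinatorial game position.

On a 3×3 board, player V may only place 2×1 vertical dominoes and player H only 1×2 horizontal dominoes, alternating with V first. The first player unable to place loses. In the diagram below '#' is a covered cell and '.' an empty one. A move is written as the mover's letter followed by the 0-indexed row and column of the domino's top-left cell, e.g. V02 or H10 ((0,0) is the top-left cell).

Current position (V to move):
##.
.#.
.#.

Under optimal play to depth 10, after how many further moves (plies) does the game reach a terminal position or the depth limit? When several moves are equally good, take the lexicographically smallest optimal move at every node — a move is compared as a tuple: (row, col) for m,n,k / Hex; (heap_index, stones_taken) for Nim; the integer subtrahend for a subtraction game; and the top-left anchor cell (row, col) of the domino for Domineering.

PV length from [##./.#./.#.]: 1 ply

p1 V@[##./.#./.#.]: V02[###/.##/.#.]+1* V10[##./##./##.]+1 V12[##./.##/.##]+1
p2 H@[###/.##/.#.] terminal -1; root [##./.#./.#.] d10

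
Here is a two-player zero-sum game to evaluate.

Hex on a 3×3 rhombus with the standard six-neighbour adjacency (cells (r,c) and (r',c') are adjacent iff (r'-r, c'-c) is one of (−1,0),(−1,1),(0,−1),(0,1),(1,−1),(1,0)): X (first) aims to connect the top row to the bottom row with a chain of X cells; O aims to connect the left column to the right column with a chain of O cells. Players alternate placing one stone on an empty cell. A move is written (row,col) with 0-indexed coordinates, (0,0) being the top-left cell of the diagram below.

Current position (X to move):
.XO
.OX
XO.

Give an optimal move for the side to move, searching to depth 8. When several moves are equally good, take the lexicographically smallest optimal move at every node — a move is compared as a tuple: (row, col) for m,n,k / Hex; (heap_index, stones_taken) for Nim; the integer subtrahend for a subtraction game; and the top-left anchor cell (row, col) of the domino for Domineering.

[.XO/.OX/XO.] X move#1: (0,0):-1/XXO/.OX/XO., (1,0):+1/.XO/XOX/XO.*, (2,2):-1/.XO/.OX/XOX
[.XO/XOX/XO.] end (terminal -1, O#2); searched .XO/.OX/XO. to 8

X's best at [.XO/.OX/XO.]: (1,0)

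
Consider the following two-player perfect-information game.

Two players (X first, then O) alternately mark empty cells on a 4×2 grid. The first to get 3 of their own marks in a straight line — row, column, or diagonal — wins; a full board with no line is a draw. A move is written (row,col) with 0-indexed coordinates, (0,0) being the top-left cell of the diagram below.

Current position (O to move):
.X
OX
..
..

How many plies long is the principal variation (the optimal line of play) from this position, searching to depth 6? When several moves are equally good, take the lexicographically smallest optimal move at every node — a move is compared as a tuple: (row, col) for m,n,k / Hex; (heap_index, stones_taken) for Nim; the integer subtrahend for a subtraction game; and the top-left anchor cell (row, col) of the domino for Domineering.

PV length from [.X/OX/../..]: 5 plies

[.X/OX/../..] O move#1: (0,0):-1/OX/OX/../.., (2,0):-1/.X/OX/O./.., (2,1):+0/.X/OX/.O/..*, (3,0):-1/.X/OX/../O., (3,1):-1/.X/OX/../.O
[.X/OX/.O/..] X move#2: (0,0):+0/XX/OX/.O/..*, (2,0):+0/.X/OX/XO/.., (3,0):+0/.X/OX/.O/X., (3,1):-1/.X/OX/.O/.X
[XX/OX/.O/..] O move#3: (2,0):+0/XX/OX/OO/..*, (3,0):+0/XX/OX/.O/O., (3,1):+0/XX/OX/.O/.O
[XX/OX/OO/..] X move#4: (3,0):+0/XX/OX/OO/X.*, (3,1):-1/XX/OX/OO/.X
[XX/OX/OO/X.] O move#5: (3,1):+0/XX/OX/OO/XO*
[XX/OX/OO/XO] end (terminal +0, X#6); searched .X/OX/../.. to 6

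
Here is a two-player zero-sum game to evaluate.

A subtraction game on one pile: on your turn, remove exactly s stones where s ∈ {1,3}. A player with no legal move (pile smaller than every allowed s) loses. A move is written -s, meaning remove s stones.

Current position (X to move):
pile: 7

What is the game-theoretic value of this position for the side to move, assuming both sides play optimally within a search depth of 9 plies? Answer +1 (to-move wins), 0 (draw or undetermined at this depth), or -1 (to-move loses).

ply 1, X at 7 | -1=+1→6*; -3=+1→4
ply 2, O at 6 | -1=-1→5*; -3=-1→3
ply 3, X at 5 | -1=+1→4*; -3=+1→2
ply 4, O at 4 | -1=-1→3*; -3=-1→1
ply 5, X at 3 | -1=+1→2*; -3=+1→0
ply 6, O at 2 | -1=-1→1*
ply 7, X at 1 | -1=+1→0*
ply 8: 0 is terminal -1 (O); from 7 depth 9

value(7, X) = +1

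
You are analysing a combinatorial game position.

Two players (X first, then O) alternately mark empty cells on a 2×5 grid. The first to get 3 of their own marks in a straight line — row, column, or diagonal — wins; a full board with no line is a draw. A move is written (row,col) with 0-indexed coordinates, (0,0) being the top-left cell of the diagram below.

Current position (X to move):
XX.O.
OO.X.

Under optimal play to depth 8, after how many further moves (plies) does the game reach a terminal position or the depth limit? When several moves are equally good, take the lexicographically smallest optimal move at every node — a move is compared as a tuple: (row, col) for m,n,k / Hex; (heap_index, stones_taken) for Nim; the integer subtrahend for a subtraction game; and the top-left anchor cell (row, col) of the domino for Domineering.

PV length from [XX.O./OO.X.]: 1 ply

[XX.O./OO.X.] X move#1: (0,2):+1/XXXO./OO.X.*, (0,4):-1/XX.OX/OO.X., (1,2):+1/XX.O./OOXX., (1,4):-1/XX.O./OO.XX
[XXXO./OO.X.] end (terminal -1, O#2); searched XX.O./OO.X. to 8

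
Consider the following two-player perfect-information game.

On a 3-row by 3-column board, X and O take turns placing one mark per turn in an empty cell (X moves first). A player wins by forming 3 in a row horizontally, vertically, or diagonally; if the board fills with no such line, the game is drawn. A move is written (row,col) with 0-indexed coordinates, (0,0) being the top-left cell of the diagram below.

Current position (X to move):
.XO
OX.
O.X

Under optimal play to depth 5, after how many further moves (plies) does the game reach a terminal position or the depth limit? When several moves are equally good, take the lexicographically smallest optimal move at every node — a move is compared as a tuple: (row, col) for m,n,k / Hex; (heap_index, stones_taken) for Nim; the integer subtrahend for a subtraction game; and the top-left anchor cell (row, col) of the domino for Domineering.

p1 X@[.XO/OX./O.X]: (0,0)[XXO/OX./O.X]+1* (1,2)[.XO/OXX/O.X]-1 (2,1)[.XO/OX./OXX]+1
p2 O@[XXO/OX./O.X] terminal -1; root [.XO/OX./O.X] d5

PV length from [.XO/OX./O.X]: 1 ply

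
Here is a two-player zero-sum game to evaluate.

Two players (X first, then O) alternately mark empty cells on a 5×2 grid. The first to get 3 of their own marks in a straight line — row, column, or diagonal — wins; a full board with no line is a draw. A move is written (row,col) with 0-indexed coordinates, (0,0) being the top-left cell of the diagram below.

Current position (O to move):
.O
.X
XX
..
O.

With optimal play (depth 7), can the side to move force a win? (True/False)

O winning at [.O/.X/XX/../O.]: False

ply 1, O at .O/.X/XX/../O. | (0,0)=-1→OO/.X/XX/../O.*; (1,0)=-1→.O/OX/XX/../O.; (3,0)=-1→.O/.X/XX/O./O.; (3,1)=-1→.O/.X/XX/.O/O.; (4,1)=-1→.O/.X/XX/../OO
ply 2, X at OO/.X/XX/../O. | (1,0)=+1→OO/XX/XX/../O.*; (3,0)=+1→OO/.X/XX/X./O.; (3,1)=+1→OO/.X/XX/.X/O.; (4,1)=+0→OO/.X/XX/../OX
ply 3, O at OO/XX/XX/../O. | (3,0)=-1→OO/XX/XX/O./O.*; (3,1)=-1→OO/XX/XX/.O/O.; (4,1)=-1→OO/XX/XX/../OO
ply 4, X at OO/XX/XX/O./O. | (3,1)=+1→OO/XX/XX/OX/O.*; (4,1)=+0→OO/XX/XX/O./OX
ply 5: OO/XX/XX/OX/O. is terminal -1 (O); from .O/.X/XX/../O. depth 7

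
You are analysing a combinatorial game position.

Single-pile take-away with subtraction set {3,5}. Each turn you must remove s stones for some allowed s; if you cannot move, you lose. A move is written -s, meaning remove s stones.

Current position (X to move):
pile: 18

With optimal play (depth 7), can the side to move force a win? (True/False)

ply 1, X at 18 | -3=-1→15*; -5=-1→13
ply 2, O at 15 | -3=-1→12; -5=+1→10*
ply 3, X at 10 | -3=-1→7*; -5=-1→5
ply 4, O at 7 | -3=-1→4; -5=+1→2*
ply 5: 2 is terminal -1 (X); from 18 depth 7

X winning at [18]: False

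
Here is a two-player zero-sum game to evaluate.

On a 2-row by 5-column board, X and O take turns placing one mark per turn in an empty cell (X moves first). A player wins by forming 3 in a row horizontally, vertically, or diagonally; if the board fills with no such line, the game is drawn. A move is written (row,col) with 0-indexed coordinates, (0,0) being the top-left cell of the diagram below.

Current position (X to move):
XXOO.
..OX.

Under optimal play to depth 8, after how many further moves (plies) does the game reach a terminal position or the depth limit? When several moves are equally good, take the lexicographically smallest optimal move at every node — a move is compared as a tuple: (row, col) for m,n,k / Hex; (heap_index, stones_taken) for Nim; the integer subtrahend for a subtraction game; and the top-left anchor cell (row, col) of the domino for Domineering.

[XXOO./..OX.] X move#1: (0,4):+0/XXOOX/..OX.*, (1,0):-1/XXOO./X.OX., (1,1):-1/XXOO./.XOX., (1,4):-1/XXOO./..OXX
[XXOOX/..OX.] O move#2: (1,0):+0/XXOOX/O.OX.*, (1,1):+0/XXOOX/.OOX., (1,4):+0/XXOOX/..OXO
[XXOOX/O.OX.] X move#3: (1,1):+0/XXOOX/OXOX.*, (1,4):-1/XXOOX/O.OXX
[XXOOX/OXOX.] O move#4: (1,4):+0/XXOOX/OXOXO*
[XXOOX/OXOXO] end (terminal +0, X#5); searched XXOO./..OX. to 8

PV length from [XXOO./..OX.]: 4 plies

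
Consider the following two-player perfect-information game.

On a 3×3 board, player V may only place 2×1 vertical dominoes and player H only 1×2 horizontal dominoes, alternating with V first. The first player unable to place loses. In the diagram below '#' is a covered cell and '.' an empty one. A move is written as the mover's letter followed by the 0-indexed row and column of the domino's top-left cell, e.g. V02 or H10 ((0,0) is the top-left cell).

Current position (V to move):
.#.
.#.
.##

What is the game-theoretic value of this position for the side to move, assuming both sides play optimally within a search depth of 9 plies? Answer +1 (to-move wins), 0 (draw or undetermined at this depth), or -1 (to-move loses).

value(.#./.#./.##, V) = +1

p1 V@[.#./.#./.##]: V00[##./##./.##]+1* V02[.##/.##/.##]+1 V10[.#./##./###]+1
p2 H@[##./##./.##] terminal -1; root [.#./.#./.##] d9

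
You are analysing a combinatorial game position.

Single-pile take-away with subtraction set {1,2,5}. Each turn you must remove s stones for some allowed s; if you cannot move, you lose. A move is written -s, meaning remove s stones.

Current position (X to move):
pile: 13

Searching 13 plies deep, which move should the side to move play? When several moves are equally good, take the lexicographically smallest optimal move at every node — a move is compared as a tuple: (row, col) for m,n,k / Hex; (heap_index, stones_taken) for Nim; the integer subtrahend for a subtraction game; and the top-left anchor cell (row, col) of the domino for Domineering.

[13] X move#1: -1:+1/12*, -2:-1/11, -5:-1/8
[12] O move#2: -1:-1/11*, -2:-1/10, -5:-1/7
[11] X move#3: -1:-1/10, -2:+1/9*, -5:+1/6
[9] O move#4: -1:-1/8*, -2:-1/7, -5:-1/4
[8] X move#5: -1:-1/7, -2:+1/6*, -5:+1/3
[6] O move#6: -1:-1/5*, -2:-1/4, -5:-1/1
[5] X move#7: -1:-1/4, -2:+1/3*, -5:+1/0
[3] O move#8: -1:-1/2*, -2:-1/1
[2] X move#9: -1:-1/1, -2:+1/0*
[0] end (terminal -1, O#10); searched 13 to 13

X's best at [13]: -1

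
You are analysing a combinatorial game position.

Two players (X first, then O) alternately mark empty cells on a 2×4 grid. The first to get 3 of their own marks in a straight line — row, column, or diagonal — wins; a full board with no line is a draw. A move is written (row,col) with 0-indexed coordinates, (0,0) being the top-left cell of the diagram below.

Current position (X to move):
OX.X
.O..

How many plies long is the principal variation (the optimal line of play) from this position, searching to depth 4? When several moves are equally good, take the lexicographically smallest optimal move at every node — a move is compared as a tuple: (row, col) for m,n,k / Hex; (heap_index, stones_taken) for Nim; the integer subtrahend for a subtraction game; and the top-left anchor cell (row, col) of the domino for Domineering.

PV length from [OX.X/.O..]: 1 ply

[OX.X/.O..] X move#1: (0,2):+1/OXXX/.O..*, (1,0):+0/OX.X/XO.., (1,2):+0/OX.X/.OX., (1,3):+0/OX.X/.O.X
[OXXX/.O..] end (terminal -1, O#2); searched OX.X/.O.. to 4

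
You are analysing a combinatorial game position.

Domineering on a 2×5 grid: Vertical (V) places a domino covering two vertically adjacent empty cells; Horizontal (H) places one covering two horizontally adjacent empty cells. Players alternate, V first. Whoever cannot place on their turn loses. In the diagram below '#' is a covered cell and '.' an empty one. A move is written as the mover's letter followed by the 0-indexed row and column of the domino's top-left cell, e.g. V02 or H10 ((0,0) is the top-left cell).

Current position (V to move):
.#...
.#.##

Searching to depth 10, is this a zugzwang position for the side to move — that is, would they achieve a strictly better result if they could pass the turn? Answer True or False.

zugzwang(.#.../.#.##, V) = False

[.#.../.#.##] V move#1: V00:-1/##.../##.##, V02:+1/.##../.####*
[.##../.####] H move#2: H03:-1/.####/.####*
[.####/.####] V move#3: V00:+1/#####/#####*
[#####/#####] end (terminal -1, H#4); searched .#.../.#.## to 10
suppose V passes — search the same position with H to move:
pass> [.#.../.#.##] H move#1: H02:-1/.###./.#.##*, H03:-1/.#.##/.#.##
pass> [.###./.#.##] V move#2: V00:+1/####./##.##*
pass> [####./##.##] end (terminal -1, H#3); searched .#.../.#.## to 10
for V: play +1, pass +1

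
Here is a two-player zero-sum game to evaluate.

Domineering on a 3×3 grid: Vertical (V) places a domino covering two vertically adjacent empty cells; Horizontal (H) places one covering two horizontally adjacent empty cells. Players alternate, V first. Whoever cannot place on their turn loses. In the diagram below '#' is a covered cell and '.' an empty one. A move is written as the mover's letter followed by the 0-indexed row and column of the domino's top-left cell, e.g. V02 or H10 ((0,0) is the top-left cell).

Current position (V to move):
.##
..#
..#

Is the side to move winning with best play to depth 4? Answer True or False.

V winning at [.##/..#/..#]: True

[.##/..#/..#] V move#1: V00:-1/###/#.#/..#, V10:+1/.##/#.#/#.#*, V11:+1/.##/.##/.##
[.##/#.#/#.#] end (terminal -1, H#2); searched .##/..#/..# to 4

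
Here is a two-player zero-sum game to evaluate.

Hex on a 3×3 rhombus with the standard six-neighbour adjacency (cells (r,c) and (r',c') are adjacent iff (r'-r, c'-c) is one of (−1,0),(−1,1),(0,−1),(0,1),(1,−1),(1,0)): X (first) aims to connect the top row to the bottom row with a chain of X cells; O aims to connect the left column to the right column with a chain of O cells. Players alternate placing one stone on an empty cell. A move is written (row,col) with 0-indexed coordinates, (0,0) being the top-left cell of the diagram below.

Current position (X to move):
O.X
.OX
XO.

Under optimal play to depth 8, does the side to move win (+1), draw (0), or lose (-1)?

value(O.X/.OX/XO., X) = +1

[O.X/.OX/XO.] X move#1: (0,1):+1/OXX/.OX/XO.*, (1,0):+1/O.X/XOX/XO., (2,2):+1/O.X/.OX/XOX
[OXX/.OX/XO.] O move#2: (1,0):-1/OXX/OOX/XO.*, (2,2):-1/OXX/.OX/XOO
[OXX/OOX/XO.] X move#3: (2,2):+1/OXX/OOX/XOX*
[OXX/OOX/XOX] end (terminal -1, O#4); searched O.X/.OX/XO. to 8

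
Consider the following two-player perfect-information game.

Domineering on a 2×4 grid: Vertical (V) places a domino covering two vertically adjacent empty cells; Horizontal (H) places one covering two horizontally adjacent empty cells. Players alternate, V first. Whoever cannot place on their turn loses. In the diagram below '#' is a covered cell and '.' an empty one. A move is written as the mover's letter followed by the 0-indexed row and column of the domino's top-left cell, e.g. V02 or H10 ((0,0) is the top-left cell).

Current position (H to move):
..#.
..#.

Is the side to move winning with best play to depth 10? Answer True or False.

H winning at [..#./..#.]: True

ply 1, H at ..#./..#. | H00=+1→###./..#.*; H10=+1→..#./###.
ply 2, V at ###./..#. | V03=-1→####/..##*
ply 3, H at ####/..## | H10=+1→####/####*
ply 4: ####/#### is terminal -1 (V); from ..#./..#. depth 10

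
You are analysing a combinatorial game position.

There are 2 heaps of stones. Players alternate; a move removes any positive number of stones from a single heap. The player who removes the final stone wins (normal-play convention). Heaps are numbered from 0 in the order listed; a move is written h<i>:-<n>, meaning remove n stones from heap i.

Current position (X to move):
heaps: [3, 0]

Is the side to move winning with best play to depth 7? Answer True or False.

X winning at [(3,0)]: True

ply 1, X at (3,0) | h0:-1=-1→(2,0); h0:-2=-1→(1,0); h0:-3=+1→(0,0)*
ply 2: (0,0) is terminal -1 (O); from (3,0) depth 7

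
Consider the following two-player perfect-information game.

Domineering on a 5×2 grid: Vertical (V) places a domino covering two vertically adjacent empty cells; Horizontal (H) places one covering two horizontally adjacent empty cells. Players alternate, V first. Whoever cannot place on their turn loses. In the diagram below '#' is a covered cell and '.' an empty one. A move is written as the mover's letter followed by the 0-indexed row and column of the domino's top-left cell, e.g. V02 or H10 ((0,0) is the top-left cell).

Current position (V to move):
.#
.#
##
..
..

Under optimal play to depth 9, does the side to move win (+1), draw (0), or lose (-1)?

value(.#/.#/##/../.., V) = +1

[.#/.#/##/../..] V move#1: V00:-1/##/##/##/../.., V30:+1/.#/.#/##/#./#.*, V31:+1/.#/.#/##/.#/.#
[.#/.#/##/#./#.] end (terminal -1, H#2); searched .#/.#/##/../.. to 9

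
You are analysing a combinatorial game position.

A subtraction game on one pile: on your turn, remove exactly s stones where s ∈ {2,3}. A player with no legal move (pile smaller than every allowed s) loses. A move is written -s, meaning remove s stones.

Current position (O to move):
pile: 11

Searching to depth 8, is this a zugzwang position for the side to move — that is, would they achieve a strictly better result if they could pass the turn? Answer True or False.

p1 O@[11]: -2[9]-1* -3[8]-1
p2 X@[9]: -2[7]-1 -3[6]+1*
p3 O@[6]: -2[4]-1* -3[3]-1
p4 X@[4]: -2[2]-1 -3[1]+1*
p5 O@[1] terminal -1; root [11] d8
suppose O passes — search the same position with X to move:
pass> p1 X@[11]: -2[9]-1* -3[8]-1
pass> p2 O@[9]: -2[7]-1 -3[6]+1*
pass> p3 X@[6]: -2[4]-1* -3[3]-1
pass> p4 O@[4]: -2[2]-1 -3[1]+1*
pass> p5 X@[1] terminal -1; root [11] d8
for O: play -1, pass +1

zugzwang(11, O) = True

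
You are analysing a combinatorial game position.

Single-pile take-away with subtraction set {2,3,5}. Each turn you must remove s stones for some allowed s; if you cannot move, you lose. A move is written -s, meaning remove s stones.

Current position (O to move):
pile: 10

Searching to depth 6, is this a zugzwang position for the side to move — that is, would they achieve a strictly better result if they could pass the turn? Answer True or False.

[10] O move#1: -2:+1/8*, -3:+1/7, -5:-1/5
[8] X move#2: -2:-1/6*, -3:-1/5, -5:-1/3
[6] O move#3: -2:-1/4, -3:-1/3, -5:+1/1*
[1] end (terminal -1, X#4); searched 10 to 6
pass branch (X moves first from the same position):
  | [10] X move#1: -2:+1/8*, -3:+1/7, -5:-1/5
  | [8] O move#2: -2:-1/6*, -3:-1/5, -5:-1/3
  | [6] X move#3: -2:-1/4, -3:-1/3, -5:+1/1*
  | [1] end (terminal -1, O#4); searched 10 to 6
O moving scores +1; O passing scores -1

zugzwang(10, O) = False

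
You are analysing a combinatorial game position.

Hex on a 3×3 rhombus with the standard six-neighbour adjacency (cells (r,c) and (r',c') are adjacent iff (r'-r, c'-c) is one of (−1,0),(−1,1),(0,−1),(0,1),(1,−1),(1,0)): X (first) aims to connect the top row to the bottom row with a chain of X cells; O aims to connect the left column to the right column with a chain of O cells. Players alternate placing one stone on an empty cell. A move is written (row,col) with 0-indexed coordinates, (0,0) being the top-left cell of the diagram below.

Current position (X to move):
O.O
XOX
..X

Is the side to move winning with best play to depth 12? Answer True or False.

[O.O/XOX/..X] X move#1: (0,1):-1/OXO/XOX/..X*, (2,0):-1/O.O/XOX/X.X, (2,1):-1/O.O/XOX/.XX
[OXO/XOX/..X] O move#2: (2,0):+1/OXO/XOX/O.X*, (2,1):-1/OXO/XOX/.OX
[OXO/XOX/O.X] end (terminal -1, X#3); searched O.O/XOX/..X to 12

X winning at [O.O/XOX/..X]: False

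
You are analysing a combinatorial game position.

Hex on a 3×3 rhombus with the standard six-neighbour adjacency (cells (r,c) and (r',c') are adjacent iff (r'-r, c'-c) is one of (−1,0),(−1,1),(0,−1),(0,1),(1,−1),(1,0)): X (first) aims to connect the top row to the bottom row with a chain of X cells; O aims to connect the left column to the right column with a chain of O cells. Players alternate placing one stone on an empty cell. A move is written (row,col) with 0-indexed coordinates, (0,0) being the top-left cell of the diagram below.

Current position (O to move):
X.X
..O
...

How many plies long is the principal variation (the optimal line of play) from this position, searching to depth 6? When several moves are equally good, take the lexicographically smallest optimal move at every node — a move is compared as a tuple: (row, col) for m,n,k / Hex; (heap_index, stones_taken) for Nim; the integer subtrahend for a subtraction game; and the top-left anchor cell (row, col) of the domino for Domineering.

PV length from [X.X/..O/...]: 3 plies

ply 1, O at X.X/..O/... | (0,1)=-1→XOX/..O/...; (1,0)=-1→X.X/O.O/...; (1,1)=+1→X.X/.OO/...*; (2,0)=+1→X.X/..O/O..; (2,1)=-1→X.X/..O/.O.; (2,2)=-1→X.X/..O/..O
ply 2, X at X.X/.OO/... | (0,1)=-1→XXX/.OO/...*; (1,0)=-1→X.X/XOO/...; (2,0)=-1→X.X/.OO/X..; (2,1)=-1→X.X/.OO/.X.; (2,2)=-1→X.X/.OO/..X
ply 3, O at XXX/.OO/... | (1,0)=+1→XXX/OOO/...*; (2,0)=+1→XXX/.OO/O..; (2,1)=+1→XXX/.OO/.O.; (2,2)=+1→XXX/.OO/..O
ply 4: XXX/OOO/... is terminal -1 (X); from X.X/..O/... depth 6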